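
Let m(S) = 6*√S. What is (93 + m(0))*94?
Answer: 8742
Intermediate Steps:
(93 + m(0))*94 = (93 + 6*√0)*94 = (93 + 6*0)*94 = (93 + 0)*94 = 93*94 = 8742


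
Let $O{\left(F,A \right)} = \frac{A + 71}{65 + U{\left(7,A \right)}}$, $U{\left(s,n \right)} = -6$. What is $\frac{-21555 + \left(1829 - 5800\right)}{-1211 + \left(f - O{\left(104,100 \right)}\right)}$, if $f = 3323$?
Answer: $- \frac{1506034}{124437} \approx -12.103$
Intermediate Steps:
$O{\left(F,A \right)} = \frac{71}{59} + \frac{A}{59}$ ($O{\left(F,A \right)} = \frac{A + 71}{65 - 6} = \frac{71 + A}{59} = \left(71 + A\right) \frac{1}{59} = \frac{71}{59} + \frac{A}{59}$)
$\frac{-21555 + \left(1829 - 5800\right)}{-1211 + \left(f - O{\left(104,100 \right)}\right)} = \frac{-21555 + \left(1829 - 5800\right)}{-1211 + \left(3323 - \left(\frac{71}{59} + \frac{1}{59} \cdot 100\right)\right)} = \frac{-21555 - 3971}{-1211 + \left(3323 - \left(\frac{71}{59} + \frac{100}{59}\right)\right)} = - \frac{25526}{-1211 + \left(3323 - \frac{171}{59}\right)} = - \frac{25526}{-1211 + \frac{195886}{59}} = - \frac{25526}{\frac{124437}{59}} = \left(-25526\right) \frac{59}{124437} = - \frac{1506034}{124437}$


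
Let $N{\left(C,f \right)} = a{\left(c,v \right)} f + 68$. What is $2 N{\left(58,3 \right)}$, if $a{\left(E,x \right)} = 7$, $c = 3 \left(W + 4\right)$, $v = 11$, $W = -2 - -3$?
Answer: $178$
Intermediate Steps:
$W = 1$ ($W = -2 + 3 = 1$)
$c = 15$ ($c = 3 \left(1 + 4\right) = 3 \cdot 5 = 15$)
$N{\left(C,f \right)} = 68 + 7 f$ ($N{\left(C,f \right)} = 7 f + 68 = 68 + 7 f$)
$2 N{\left(58,3 \right)} = 2 \left(68 + 7 \cdot 3\right) = 2 \left(68 + 21\right) = 2 \cdot 89 = 178$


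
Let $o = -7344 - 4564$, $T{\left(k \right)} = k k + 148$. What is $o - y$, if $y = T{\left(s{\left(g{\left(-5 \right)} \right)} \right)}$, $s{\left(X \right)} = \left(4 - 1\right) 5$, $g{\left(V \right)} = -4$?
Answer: $-12281$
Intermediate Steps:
$s{\left(X \right)} = 15$ ($s{\left(X \right)} = 3 \cdot 5 = 15$)
$T{\left(k \right)} = 148 + k^{2}$ ($T{\left(k \right)} = k^{2} + 148 = 148 + k^{2}$)
$y = 373$ ($y = 148 + 15^{2} = 148 + 225 = 373$)
$o = -11908$ ($o = -7344 - 4564 = -11908$)
$o - y = -11908 - 373 = -12281$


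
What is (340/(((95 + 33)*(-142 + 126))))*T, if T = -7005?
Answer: 595425/512 ≈ 1162.9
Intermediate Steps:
(340/(((95 + 33)*(-142 + 126))))*T = (340/(((95 + 33)*(-142 + 126))))*(-7005) = (340/((128*(-16))))*(-7005) = (340/(-2048))*(-7005) = (340*(-1/2048))*(-7005) = -85/512*(-7005) = 595425/512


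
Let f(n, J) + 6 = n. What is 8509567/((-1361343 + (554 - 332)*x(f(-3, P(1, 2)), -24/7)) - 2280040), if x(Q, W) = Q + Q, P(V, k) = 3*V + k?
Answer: -8509567/3645379 ≈ -2.3343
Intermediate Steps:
P(V, k) = k + 3*V
f(n, J) = -6 + n
x(Q, W) = 2*Q
8509567/((-1361343 + (554 - 332)*x(f(-3, P(1, 2)), -24/7)) - 2280040) = 8509567/((-1361343 + (554 - 332)*(2*(-6 - 3))) - 2280040) = 8509567/((-1361343 + 222*(2*(-9))) - 2280040) = 8509567/((-1361343 + 222*(-18)) - 2280040) = 8509567/((-1361343 - 3996) - 2280040) = 8509567/(-1365339 - 2280040) = 8509567/(-3645379) = 8509567*(-1/3645379) = -8509567/3645379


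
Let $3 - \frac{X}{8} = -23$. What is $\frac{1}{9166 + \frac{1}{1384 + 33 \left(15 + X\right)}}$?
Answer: $\frac{8743}{80138339} \approx 0.0001091$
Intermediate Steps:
$X = 208$ ($X = 24 - -184 = 24 + 184 = 208$)
$\frac{1}{9166 + \frac{1}{1384 + 33 \left(15 + X\right)}} = \frac{1}{9166 + \frac{1}{1384 + 33 \left(15 + 208\right)}} = \frac{1}{9166 + \frac{1}{1384 + 33 \cdot 223}} = \frac{1}{9166 + \frac{1}{1384 + 7359}} = \frac{1}{9166 + \frac{1}{8743}} = \frac{1}{\frac{80138339}{8743}} = \frac{8743}{80138339}$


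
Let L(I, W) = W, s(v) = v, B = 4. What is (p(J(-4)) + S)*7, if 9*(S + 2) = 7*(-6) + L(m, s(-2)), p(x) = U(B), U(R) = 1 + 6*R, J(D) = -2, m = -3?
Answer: 1141/9 ≈ 126.78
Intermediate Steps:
p(x) = 25 (p(x) = 1 + 6*4 = 1 + 24 = 25)
S = -62/9 (S = -2 + (7*(-6) - 2)/9 = -2 + (-42 - 2)/9 = -2 + (⅑)*(-44) = -2 - 44/9 = -62/9 ≈ -6.8889)
(p(J(-4)) + S)*7 = (25 - 62/9)*7 = (163/9)*7 = 1141/9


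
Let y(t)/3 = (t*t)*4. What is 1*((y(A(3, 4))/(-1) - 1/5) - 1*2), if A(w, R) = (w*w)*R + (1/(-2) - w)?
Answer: -63386/5 ≈ -12677.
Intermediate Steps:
A(w, R) = -½ - w + R*w² (A(w, R) = w²*R + (-½ - w) = R*w² + (-½ - w) = -½ - w + R*w²)
y(t) = 12*t² (y(t) = 3*((t*t)*4) = 3*(t²*4) = 3*(4*t²) = 12*t²)
1*((y(A(3, 4))/(-1) - 1/5) - 1*2) = 1*(((12*(-½ - 1*3 + 4*3²)²)/(-1) - 1/5) - 1*2) = 1*(((12*(-½ - 3 + 4*9)²)*(-1) - 1*⅕) - 2) = 1*(((12*(-½ - 3 + 36)²)*(-1) - ⅕) - 2) = 1*(((12*(65/2)²)*(-1) - ⅕) - 2) = 1*(((12*(4225/4))*(-1) - ⅕) - 2) = 1*((12675*(-1) - ⅕) - 2) = 1*((-12675 - ⅕) - 2) = 1*(-63376/5 - 2) = 1*(-63386/5) = -63386/5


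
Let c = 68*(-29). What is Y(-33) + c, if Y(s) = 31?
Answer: -1941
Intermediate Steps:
c = -1972
Y(-33) + c = 31 - 1972 = -1941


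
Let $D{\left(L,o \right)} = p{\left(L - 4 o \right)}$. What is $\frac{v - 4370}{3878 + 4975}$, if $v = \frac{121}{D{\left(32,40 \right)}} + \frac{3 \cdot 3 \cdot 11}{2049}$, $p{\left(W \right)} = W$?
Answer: $- \frac{382121299}{773964672} \approx -0.49372$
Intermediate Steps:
$D{\left(L,o \right)} = L - 4 o$
$v = - \frac{78419}{87424}$ ($v = \frac{121}{32 - 160} + \frac{3 \cdot 3 \cdot 11}{2049} = \frac{121}{32 - 160} + 9 \cdot 11 \cdot \frac{1}{2049} = \frac{121}{-128} + 99 \cdot \frac{1}{2049} = 121 \left(- \frac{1}{128}\right) + \frac{33}{683} = - \frac{121}{128} + \frac{33}{683} = - \frac{78419}{87424} \approx -0.897$)
$\frac{v - 4370}{3878 + 4975} = \frac{- \frac{78419}{87424} - 4370}{3878 + 4975} = - \frac{382121299}{87424 \cdot 8853} = \left(- \frac{382121299}{87424}\right) \frac{1}{8853} = - \frac{382121299}{773964672}$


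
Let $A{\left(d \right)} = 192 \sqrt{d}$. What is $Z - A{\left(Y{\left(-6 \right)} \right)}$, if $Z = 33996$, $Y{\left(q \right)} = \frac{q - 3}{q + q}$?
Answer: $33996 - 96 \sqrt{3} \approx 33830.0$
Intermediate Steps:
$Y{\left(q \right)} = \frac{-3 + q}{2 q}$
$Z - A{\left(Y{\left(-6 \right)} \right)} = 33996 - 192 \sqrt{\frac{-3 - 6}{2 \left(-6\right)}} = 33996 - 192 \sqrt{\frac{1}{2} \left(- \frac{1}{6}\right) \left(-9\right)} = 33996 - 192 \sqrt{\frac{3}{4}} = 33996 - 192 \frac{\sqrt{3}}{2} = 33996 - 96 \sqrt{3}$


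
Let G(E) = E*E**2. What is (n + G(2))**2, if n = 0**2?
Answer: 64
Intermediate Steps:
G(E) = E**3
n = 0
(n + G(2))**2 = (0 + 2**3)**2 = (0 + 8)**2 = 8**2 = 64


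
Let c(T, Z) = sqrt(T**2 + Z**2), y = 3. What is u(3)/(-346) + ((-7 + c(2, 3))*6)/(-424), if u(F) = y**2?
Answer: 2679/36676 - 3*sqrt(13)/212 ≈ 0.022023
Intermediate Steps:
u(F) = 9 (u(F) = 3**2 = 9)
u(3)/(-346) + ((-7 + c(2, 3))*6)/(-424) = 9/(-346) + ((-7 + sqrt(2**2 + 3**2))*6)/(-424) = 9*(-1/346) + ((-7 + sqrt(4 + 9))*6)*(-1/424) = -9/346 + ((-7 + sqrt(13))*6)*(-1/424) = -9/346 + (-42 + 6*sqrt(13))*(-1/424) = -9/346 + (21/212 - 3*sqrt(13)/212) = 2679/36676 - 3*sqrt(13)/212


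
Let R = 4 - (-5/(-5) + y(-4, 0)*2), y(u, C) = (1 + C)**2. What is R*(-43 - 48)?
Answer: -91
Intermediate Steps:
R = 1 (R = 4 - (-5/(-5) + (1 + 0)**2*2) = 4 - (-5*(-1/5) + 1**2*2) = 4 - (1 + 1*2) = 4 - (1 + 2) = 4 - 1*3 = 4 - 3 = 1)
R*(-43 - 48) = 1*(-43 - 48) = 1*(-91) = -91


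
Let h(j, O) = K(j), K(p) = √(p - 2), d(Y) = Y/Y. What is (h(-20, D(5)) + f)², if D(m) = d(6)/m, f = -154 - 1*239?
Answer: (393 - I*√22)² ≈ 1.5443e+5 - 3687.0*I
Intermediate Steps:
d(Y) = 1
f = -393 (f = -154 - 239 = -393)
K(p) = √(-2 + p)
D(m) = 1/m
h(j, O) = √(-2 + j)
(h(-20, D(5)) + f)² = (√(-2 - 20) - 393)² = (√(-22) - 393)² = (I*√22 - 393)² = (-393 + I*√22)²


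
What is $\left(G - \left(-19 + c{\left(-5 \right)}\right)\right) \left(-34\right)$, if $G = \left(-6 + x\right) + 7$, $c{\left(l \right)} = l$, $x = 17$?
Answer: $-1428$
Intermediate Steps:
$G = 18$ ($G = \left(-6 + 17\right) + 7 = 11 + 7 = 18$)
$\left(G - \left(-19 + c{\left(-5 \right)}\right)\right) \left(-34\right) = \left(18 + \left(19 - -5\right)\right) \left(-34\right) = \left(18 + \left(19 + 5\right)\right) \left(-34\right) = \left(18 + 24\right) \left(-34\right) = 42 \left(-34\right) = -1428$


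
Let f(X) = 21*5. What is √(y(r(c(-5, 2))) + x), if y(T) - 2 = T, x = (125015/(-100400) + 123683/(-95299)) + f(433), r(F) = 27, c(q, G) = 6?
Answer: √30086232156632187035/478400980 ≈ 11.465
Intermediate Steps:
f(X) = 105
x = 196062096063/1913603920 (x = (125015/(-100400) + 123683/(-95299)) + 105 = (125015*(-1/100400) + 123683*(-1/95299)) + 105 = (-25003/20080 - 123683/95299) + 105 = -4866315537/1913603920 + 105 = 196062096063/1913603920 ≈ 102.46)
y(T) = 2 + T
√(y(r(c(-5, 2))) + x) = √((2 + 27) + 196062096063/1913603920) = √(29 + 196062096063/1913603920) = √(251556609743/1913603920) = √30086232156632187035/478400980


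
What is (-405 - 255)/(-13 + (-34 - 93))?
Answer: 33/7 ≈ 4.7143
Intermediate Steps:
(-405 - 255)/(-13 + (-34 - 93)) = -660/(-13 - 127) = -660/(-140) = -660*(-1/140) = 33/7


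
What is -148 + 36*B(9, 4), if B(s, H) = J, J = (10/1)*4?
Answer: 1292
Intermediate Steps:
J = 40 (J = (10*1)*4 = 10*4 = 40)
B(s, H) = 40
-148 + 36*B(9, 4) = -148 + 36*40 = -148 + 1440 = 1292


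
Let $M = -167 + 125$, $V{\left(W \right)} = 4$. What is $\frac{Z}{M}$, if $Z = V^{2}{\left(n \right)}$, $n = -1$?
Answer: $- \frac{8}{21} \approx -0.38095$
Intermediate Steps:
$M = -42$
$Z = 16$ ($Z = 4^{2} = 16$)
$\frac{Z}{M} = \frac{16}{-42} = 16 \left(- \frac{1}{42}\right) = - \frac{8}{21}$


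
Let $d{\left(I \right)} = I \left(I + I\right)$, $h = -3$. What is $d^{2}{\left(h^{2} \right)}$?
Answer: $26244$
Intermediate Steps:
$d{\left(I \right)} = 2 I^{2}$ ($d{\left(I \right)} = I 2 I = 2 I^{2}$)
$d^{2}{\left(h^{2} \right)} = \left(2 \left(\left(-3\right)^{2}\right)^{2}\right)^{2} = \left(2 \cdot 9^{2}\right)^{2} = \left(2 \cdot 81\right)^{2} = 162^{2} = 26244$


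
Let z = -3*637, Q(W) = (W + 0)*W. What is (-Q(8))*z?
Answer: 122304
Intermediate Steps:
Q(W) = W**2 (Q(W) = W*W = W**2)
z = -1911
(-Q(8))*z = -1*8**2*(-1911) = -1*64*(-1911) = -64*(-1911) = 122304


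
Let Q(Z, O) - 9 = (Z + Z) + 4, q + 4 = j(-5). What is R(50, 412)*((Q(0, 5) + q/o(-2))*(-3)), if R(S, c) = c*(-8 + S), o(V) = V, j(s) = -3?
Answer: -856548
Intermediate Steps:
q = -7 (q = -4 - 3 = -7)
Q(Z, O) = 13 + 2*Z (Q(Z, O) = 9 + ((Z + Z) + 4) = 9 + (2*Z + 4) = 9 + (4 + 2*Z) = 13 + 2*Z)
R(50, 412)*((Q(0, 5) + q/o(-2))*(-3)) = (412*(-8 + 50))*(((13 + 2*0) - 7/(-2))*(-3)) = (412*42)*(((13 + 0) - 7*(-½))*(-3)) = 17304*((13 + 7/2)*(-3)) = 17304*((33/2)*(-3)) = 17304*(-99/2) = -856548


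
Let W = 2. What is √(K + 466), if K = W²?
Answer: √470 ≈ 21.679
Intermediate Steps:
K = 4 (K = 2² = 4)
√(K + 466) = √(4 + 466) = √470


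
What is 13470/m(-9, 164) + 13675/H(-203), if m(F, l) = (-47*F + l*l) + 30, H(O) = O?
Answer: -53037595/793121 ≈ -66.872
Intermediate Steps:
m(F, l) = 30 + l**2 - 47*F (m(F, l) = (-47*F + l**2) + 30 = (l**2 - 47*F) + 30 = 30 + l**2 - 47*F)
13470/m(-9, 164) + 13675/H(-203) = 13470/(30 + 164**2 - 47*(-9)) + 13675/(-203) = 13470/(30 + 26896 + 423) + 13675*(-1/203) = 13470/27349 - 13675/203 = -53037595/793121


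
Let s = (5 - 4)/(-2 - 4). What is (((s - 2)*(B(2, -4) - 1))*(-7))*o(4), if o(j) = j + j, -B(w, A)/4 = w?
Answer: -1092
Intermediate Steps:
B(w, A) = -4*w
o(j) = 2*j
s = -1/6 (s = 1/(-6) = 1*(-1/6) = -1/6 ≈ -0.16667)
(((s - 2)*(B(2, -4) - 1))*(-7))*o(4) = (((-1/6 - 2)*(-4*2 - 1))*(-7))*(2*4) = (-13*(-8 - 1)/6*(-7))*8 = (-13/6*(-9)*(-7))*8 = ((39/2)*(-7))*8 = -273/2*8 = -1092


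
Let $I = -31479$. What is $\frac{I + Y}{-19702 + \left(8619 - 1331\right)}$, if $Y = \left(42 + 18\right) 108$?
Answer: $\frac{8333}{4138} \approx 2.0138$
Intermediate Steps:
$Y = 6480$ ($Y = 60 \cdot 108 = 6480$)
$\frac{I + Y}{-19702 + \left(8619 - 1331\right)} = \frac{-31479 + 6480}{-19702 + \left(8619 - 1331\right)} = - \frac{24999}{-19702 + \left(8619 - 1331\right)} = - \frac{24999}{-19702 + 7288} = - \frac{24999}{-12414} = \left(-24999\right) \left(- \frac{1}{12414}\right) = \frac{8333}{4138}$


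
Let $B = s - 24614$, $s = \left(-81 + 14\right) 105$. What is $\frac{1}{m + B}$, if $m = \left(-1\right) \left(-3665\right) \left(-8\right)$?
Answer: $- \frac{1}{60969} \approx -1.6402 \cdot 10^{-5}$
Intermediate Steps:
$s = -7035$ ($s = \left(-67\right) 105 = -7035$)
$m = -29320$ ($m = 3665 \left(-8\right) = -29320$)
$B = -31649$ ($B = -7035 - 24614 = -31649$)
$\frac{1}{m + B} = \frac{1}{-29320 - 31649} = \frac{1}{-60969} = - \frac{1}{60969}$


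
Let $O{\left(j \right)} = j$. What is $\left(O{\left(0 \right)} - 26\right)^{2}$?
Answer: $676$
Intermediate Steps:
$\left(O{\left(0 \right)} - 26\right)^{2} = \left(0 - 26\right)^{2} = \left(-26\right)^{2} = 676$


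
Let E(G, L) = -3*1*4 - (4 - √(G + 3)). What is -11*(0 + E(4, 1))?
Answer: 176 - 11*√7 ≈ 146.90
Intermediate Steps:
E(G, L) = -16 + √(3 + G) (E(G, L) = -3*4 - (4 - √(3 + G)) = -12 + (-4 + √(3 + G)) = -16 + √(3 + G))
-11*(0 + E(4, 1)) = -11*(0 + (-16 + √(3 + 4))) = -11*(0 + (-16 + √7)) = -11*(-16 + √7) = 176 - 11*√7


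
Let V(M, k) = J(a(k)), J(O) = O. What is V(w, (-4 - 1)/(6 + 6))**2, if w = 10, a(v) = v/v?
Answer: 1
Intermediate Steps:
a(v) = 1
V(M, k) = 1
V(w, (-4 - 1)/(6 + 6))**2 = 1**2 = 1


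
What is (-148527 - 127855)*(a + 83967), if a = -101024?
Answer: 4714247774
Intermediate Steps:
(-148527 - 127855)*(a + 83967) = (-148527 - 127855)*(-101024 + 83967) = -276382*(-17057) = 4714247774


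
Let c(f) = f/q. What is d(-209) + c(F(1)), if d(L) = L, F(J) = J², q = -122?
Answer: -25499/122 ≈ -209.01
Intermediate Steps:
c(f) = -f/122 (c(f) = f/(-122) = f*(-1/122) = -f/122)
d(-209) + c(F(1)) = -209 - 1/122*1² = -209 - 1/122*1 = -209 - 1/122 = -25499/122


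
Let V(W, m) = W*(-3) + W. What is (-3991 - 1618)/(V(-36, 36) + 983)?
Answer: -5609/1055 ≈ -5.3166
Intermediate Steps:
V(W, m) = -2*W (V(W, m) = -3*W + W = -2*W)
(-3991 - 1618)/(V(-36, 36) + 983) = (-3991 - 1618)/(-2*(-36) + 983) = -5609/(72 + 983) = -5609/1055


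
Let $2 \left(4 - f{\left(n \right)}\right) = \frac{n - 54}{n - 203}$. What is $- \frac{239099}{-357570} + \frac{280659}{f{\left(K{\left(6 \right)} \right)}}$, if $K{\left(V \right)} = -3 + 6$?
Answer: $\frac{40142465816351}{553875930} \approx 72476.0$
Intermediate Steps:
$K{\left(V \right)} = 3$
$f{\left(n \right)} = 4 - \frac{-54 + n}{2 \left(-203 + n\right)}$ ($f{\left(n \right)} = 4 - \frac{\left(n - 54\right) \frac{1}{n - 203}}{2} = 4 - \frac{\left(-54 + n\right) \frac{1}{-203 + n}}{2} = 4 - \frac{\frac{1}{-203 + n} \left(-54 + n\right)}{2} = 4 - \frac{-54 + n}{2 \left(-203 + n\right)}$)
$- \frac{239099}{-357570} + \frac{280659}{f{\left(K{\left(6 \right)} \right)}} = - \frac{239099}{-357570} + \frac{280659}{\frac{1}{2} \frac{1}{-203 + 3} \left(-1570 + 7 \cdot 3\right)} = \left(-239099\right) \left(- \frac{1}{357570}\right) + \frac{280659}{\frac{1}{2} \frac{1}{-200} \left(-1570 + 21\right)} = \frac{239099}{357570} + \frac{280659}{\frac{1}{2} \left(- \frac{1}{200}\right) \left(-1549\right)} = \frac{239099}{357570} + \frac{280659}{\frac{1549}{400}} = \frac{239099}{357570} + 280659 \cdot \frac{400}{1549} = \frac{239099}{357570} + \frac{112263600}{1549} = \frac{40142465816351}{553875930}$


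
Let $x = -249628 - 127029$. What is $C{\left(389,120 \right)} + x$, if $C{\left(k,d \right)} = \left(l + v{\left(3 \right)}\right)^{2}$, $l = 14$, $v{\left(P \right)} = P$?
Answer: $-376368$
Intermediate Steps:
$x = -376657$
$C{\left(k,d \right)} = 289$ ($C{\left(k,d \right)} = \left(14 + 3\right)^{2} = 17^{2} = 289$)
$C{\left(389,120 \right)} + x = 289 - 376657 = -376368$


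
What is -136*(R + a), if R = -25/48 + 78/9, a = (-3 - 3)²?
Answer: -36023/6 ≈ -6003.8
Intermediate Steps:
a = 36 (a = (-6)² = 36)
R = 391/48 (R = -25*1/48 + 78*(⅑) = -25/48 + 26/3 = 391/48 ≈ 8.1458)
-136*(R + a) = -136*(391/48 + 36) = -136*2119/48 = -36023/6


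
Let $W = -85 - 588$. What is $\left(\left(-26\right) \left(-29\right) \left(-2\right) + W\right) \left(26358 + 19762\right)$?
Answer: $-100587720$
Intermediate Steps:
$W = -673$ ($W = -85 - 588 = -673$)
$\left(\left(-26\right) \left(-29\right) \left(-2\right) + W\right) \left(26358 + 19762\right) = \left(\left(-26\right) \left(-29\right) \left(-2\right) - 673\right) \left(26358 + 19762\right) = \left(754 \left(-2\right) - 673\right) 46120 = \left(-1508 - 673\right) 46120 = \left(-2181\right) 46120 = -100587720$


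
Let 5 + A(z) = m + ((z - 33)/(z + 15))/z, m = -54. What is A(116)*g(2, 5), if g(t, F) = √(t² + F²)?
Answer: -896481*√29/15196 ≈ -317.70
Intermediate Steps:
g(t, F) = √(F² + t²)
A(z) = -59 + (-33 + z)/(z*(15 + z)) (A(z) = -5 + (-54 + ((z - 33)/(z + 15))/z) = -5 + (-54 + ((-33 + z)/(15 + z))/z) = -5 + (-54 + (-33 + z)/(z*(15 + z))) = -59 + (-33 + z)/(z*(15 + z)))
A(116)*g(2, 5) = ((-33 - 884*116 - 59*116²)/(116*(15 + 116)))*√(5² + 2²) = ((1/116)*(-33 - 102544 - 59*13456)/131)*√(25 + 4) = ((1/116)*(1/131)*(-33 - 102544 - 793904))*√29 = ((1/116)*(1/131)*(-896481))*√29 = -896481*√29/15196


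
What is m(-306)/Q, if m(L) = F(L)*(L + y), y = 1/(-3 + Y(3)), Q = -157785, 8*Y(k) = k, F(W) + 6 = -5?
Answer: -70774/3313485 ≈ -0.021359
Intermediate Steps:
F(W) = -11 (F(W) = -6 - 5 = -11)
Y(k) = k/8
y = -8/21 (y = 1/(-3 + (1/8)*3) = 1/(-3 + 3/8) = 1/(-21/8) = -8/21 ≈ -0.38095)
m(L) = 88/21 - 11*L (m(L) = -11*(L - 8/21) = -11*(-8/21 + L) = 88/21 - 11*L)
m(-306)/Q = (88/21 - 11*(-306))/(-157785) = (88/21 + 3366)*(-1/157785) = (70774/21)*(-1/157785) = -70774/3313485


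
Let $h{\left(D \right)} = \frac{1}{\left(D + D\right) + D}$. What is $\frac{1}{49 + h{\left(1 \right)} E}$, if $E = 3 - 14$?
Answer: $\frac{3}{136} \approx 0.022059$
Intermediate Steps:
$E = -11$ ($E = 3 - 14 = -11$)
$h{\left(D \right)} = \frac{1}{3 D}$ ($h{\left(D \right)} = \frac{1}{2 D + D} = \frac{1}{3 D}$)
$\frac{1}{49 + h{\left(1 \right)} E} = \frac{1}{49 + \frac{1}{3 \cdot 1} \left(-11\right)} = \frac{1}{49 + \frac{1}{3} \cdot 1 \left(-11\right)} = \frac{1}{49 + \frac{1}{3} \left(-11\right)} = \frac{1}{49 - \frac{11}{3}} = \frac{1}{\frac{136}{3}} = \frac{3}{136}$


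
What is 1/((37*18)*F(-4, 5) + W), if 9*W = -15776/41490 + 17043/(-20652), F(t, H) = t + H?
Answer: 1285277220/855822475183 ≈ 0.0015018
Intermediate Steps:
F(t, H) = H + t
W = -172153337/1285277220 (W = (-15776/41490 + 17043/(-20652))/9 = (-15776*1/41490 + 17043*(-1/20652))/9 = (-7888/20745 - 5681/6884)/9 = (⅑)*(-172153337/142808580) = -172153337/1285277220 ≈ -0.13394)
1/((37*18)*F(-4, 5) + W) = 1/((37*18)*(5 - 4) - 172153337/1285277220) = 1/(666*1 - 172153337/1285277220) = 1/(666 - 172153337/1285277220) = 1/(855822475183/1285277220) = 1285277220/855822475183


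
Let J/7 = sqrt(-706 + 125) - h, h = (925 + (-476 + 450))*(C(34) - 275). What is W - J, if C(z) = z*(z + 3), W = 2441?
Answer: 6188460 - 7*I*sqrt(581) ≈ 6.1885e+6 - 168.73*I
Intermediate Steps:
C(z) = z*(3 + z)
h = 883717 (h = (925 + (-476 + 450))*(34*(3 + 34) - 275) = (925 - 26)*(34*37 - 275) = 899*(1258 - 275) = 899*983 = 883717)
J = -6186019 + 7*I*sqrt(581) (J = 7*(sqrt(-706 + 125) - 1*883717) = 7*(sqrt(-581) - 883717) = 7*(I*sqrt(581) - 883717) = 7*(-883717 + I*sqrt(581)) = -6186019 + 7*I*sqrt(581) ≈ -6.186e+6 + 168.73*I)
W - J = 2441 - (-6186019 + 7*I*sqrt(581)) = 2441 + (6186019 - 7*I*sqrt(581)) = 6188460 - 7*I*sqrt(581)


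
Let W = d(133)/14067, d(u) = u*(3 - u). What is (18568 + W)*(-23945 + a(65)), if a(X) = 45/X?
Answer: -81298681565416/182871 ≈ -4.4457e+8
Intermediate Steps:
W = -17290/14067 (W = (133*(3 - 1*133))/14067 = (133*(3 - 133))*(1/14067) = (133*(-130))*(1/14067) = -17290*1/14067 = -17290/14067 ≈ -1.2291)
(18568 + W)*(-23945 + a(65)) = (18568 - 17290/14067)*(-23945 + 45/65) = 261178766*(-23945 + 45*(1/65))/14067 = 261178766*(-23945 + 9/13)/14067 = (261178766/14067)*(-311276/13) = -81298681565416/182871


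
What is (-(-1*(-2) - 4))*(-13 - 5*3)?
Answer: -56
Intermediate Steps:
(-(-1*(-2) - 4))*(-13 - 5*3) = (-(2 - 4))*(-13 - 15) = -1*(-2)*(-28) = 2*(-28) = -56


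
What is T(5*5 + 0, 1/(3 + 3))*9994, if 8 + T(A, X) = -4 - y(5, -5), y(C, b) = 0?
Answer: -119928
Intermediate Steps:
T(A, X) = -12 (T(A, X) = -8 + (-4 - 1*0) = -8 + (-4 + 0) = -8 - 4 = -12)
T(5*5 + 0, 1/(3 + 3))*9994 = -12*9994 = -119928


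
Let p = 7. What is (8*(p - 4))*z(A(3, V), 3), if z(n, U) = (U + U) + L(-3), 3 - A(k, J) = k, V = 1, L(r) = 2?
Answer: 192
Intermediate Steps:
A(k, J) = 3 - k
z(n, U) = 2 + 2*U (z(n, U) = (U + U) + 2 = 2*U + 2 = 2 + 2*U)
(8*(p - 4))*z(A(3, V), 3) = (8*(7 - 4))*(2 + 2*3) = (8*3)*(2 + 6) = 24*8 = 192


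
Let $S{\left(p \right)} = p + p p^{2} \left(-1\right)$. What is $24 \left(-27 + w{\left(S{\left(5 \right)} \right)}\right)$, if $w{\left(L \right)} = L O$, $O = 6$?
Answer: $-17928$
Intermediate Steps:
$S{\left(p \right)} = p - p^{3}$ ($S{\left(p \right)} = p + p^{3} \left(-1\right) = p - p^{3}$)
$w{\left(L \right)} = 6 L$ ($w{\left(L \right)} = L 6 = 6 L$)
$24 \left(-27 + w{\left(S{\left(5 \right)} \right)}\right) = 24 \left(-27 + 6 \left(5 - 5^{3}\right)\right) = 24 \left(-27 + 6 \left(5 - 125\right)\right) = 24 \left(-27 + 6 \left(-120\right)\right) = 24 \left(-27 - 720\right) = 24 \left(-747\right) = -17928$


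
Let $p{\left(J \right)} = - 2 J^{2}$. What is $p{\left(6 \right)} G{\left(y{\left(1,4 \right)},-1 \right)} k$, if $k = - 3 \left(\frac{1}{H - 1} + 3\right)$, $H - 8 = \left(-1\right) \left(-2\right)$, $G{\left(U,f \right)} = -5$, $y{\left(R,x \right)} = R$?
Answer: $-3360$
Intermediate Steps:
$H = 10$ ($H = 8 - -2 = 8 + 2 = 10$)
$k = - \frac{28}{3}$ ($k = - 3 \left(\frac{1}{10 - 1} + 3\right) = - 3 \left(\frac{1}{9} + 3\right) = \left(-3\right) \frac{28}{9} = - \frac{28}{3} \approx -9.3333$)
$p{\left(6 \right)} G{\left(y{\left(1,4 \right)},-1 \right)} k = - 2 \cdot 6^{2} \left(-5\right) \left(- \frac{28}{3}\right) = \left(-2\right) 36 \left(-5\right) \left(- \frac{28}{3}\right) = \left(-72\right) \left(-5\right) \left(- \frac{28}{3}\right) = 360 \left(- \frac{28}{3}\right) = -3360$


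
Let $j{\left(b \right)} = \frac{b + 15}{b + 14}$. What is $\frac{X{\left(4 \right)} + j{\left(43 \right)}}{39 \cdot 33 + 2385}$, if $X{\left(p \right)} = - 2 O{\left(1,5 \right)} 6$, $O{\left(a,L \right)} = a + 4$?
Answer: $- \frac{1681}{104652} \approx -0.016063$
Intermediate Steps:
$O{\left(a,L \right)} = 4 + a$
$j{\left(b \right)} = \frac{15 + b}{14 + b}$
$X{\left(p \right)} = -60$ ($X{\left(p \right)} = - 2 \left(4 + 1\right) 6 = \left(-2\right) 5 \cdot 6 = \left(-10\right) 6 = -60$)
$\frac{X{\left(4 \right)} + j{\left(43 \right)}}{39 \cdot 33 + 2385} = \frac{-60 + \frac{15 + 43}{14 + 43}}{39 \cdot 33 + 2385} = \frac{-60 + \frac{1}{57} \cdot 58}{1287 + 2385} = \frac{-60 + \frac{1}{57} \cdot 58}{3672} = \left(-60 + \frac{58}{57}\right) \frac{1}{3672} = \left(- \frac{3362}{57}\right) \frac{1}{3672} = - \frac{1681}{104652}$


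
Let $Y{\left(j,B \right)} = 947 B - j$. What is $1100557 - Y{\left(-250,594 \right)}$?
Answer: $537789$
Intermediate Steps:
$Y{\left(j,B \right)} = - j + 947 B$
$1100557 - Y{\left(-250,594 \right)} = 1100557 - \left(\left(-1\right) \left(-250\right) + 947 \cdot 594\right) = 1100557 - \left(250 + 562518\right) = 1100557 - 562768 = 537789$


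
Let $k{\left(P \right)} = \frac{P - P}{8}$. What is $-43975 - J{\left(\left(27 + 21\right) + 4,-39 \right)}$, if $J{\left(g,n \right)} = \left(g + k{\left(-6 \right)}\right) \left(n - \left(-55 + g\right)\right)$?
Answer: $-42103$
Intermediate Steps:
$k{\left(P \right)} = 0$ ($k{\left(P \right)} = 0 \cdot \frac{1}{8} = 0$)
$J{\left(g,n \right)} = g \left(55 + n - g\right)$ ($J{\left(g,n \right)} = \left(g + 0\right) \left(n - \left(-55 + g\right)\right) = g \left(55 + n - g\right)$)
$-43975 - J{\left(\left(27 + 21\right) + 4,-39 \right)} = -43975 - \left(\left(27 + 21\right) + 4\right) \left(55 - 39 - \left(\left(27 + 21\right) + 4\right)\right) = -43975 - \left(48 + 4\right) \left(55 - 39 - \left(48 + 4\right)\right) = -43975 - 52 \left(55 - 39 - 52\right) = -43975 - 52 \left(-36\right) = -43975 - -1872 = -43975 + 1872 = -42103$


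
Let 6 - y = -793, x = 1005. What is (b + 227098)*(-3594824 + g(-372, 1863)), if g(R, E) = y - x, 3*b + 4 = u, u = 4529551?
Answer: -6244376573410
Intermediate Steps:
y = 799 (y = 6 - 1*(-793) = 6 + 793 = 799)
b = 1509849 (b = -4/3 + (⅓)*4529551 = -4/3 + 4529551/3 = 1509849)
g(R, E) = -206 (g(R, E) = 799 - 1*1005 = 799 - 1005 = -206)
(b + 227098)*(-3594824 + g(-372, 1863)) = (1509849 + 227098)*(-3594824 - 206) = 1736947*(-3595030) = -6244376573410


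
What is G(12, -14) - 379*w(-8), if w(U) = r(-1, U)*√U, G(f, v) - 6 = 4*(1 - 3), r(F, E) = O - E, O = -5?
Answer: -2 - 2274*I*√2 ≈ -2.0 - 3215.9*I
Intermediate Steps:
r(F, E) = -5 - E
G(f, v) = -2 (G(f, v) = 6 + 4*(1 - 3) = 6 + 4*(-2) = 6 - 8 = -2)
w(U) = √U*(-5 - U) (w(U) = (-5 - U)*√U = √U*(-5 - U))
G(12, -14) - 379*w(-8) = -2 - 379*√(-8)*(-5 - 1*(-8)) = -2 - 379*2*I*√2*(-5 + 8) = -2 - 379*2*I*√2*3 = -2 - 2274*I*√2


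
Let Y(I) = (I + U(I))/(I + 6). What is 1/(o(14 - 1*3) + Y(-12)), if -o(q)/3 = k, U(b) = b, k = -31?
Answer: 1/97 ≈ 0.010309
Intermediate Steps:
Y(I) = 2*I/(6 + I) (Y(I) = (I + I)/(I + 6) = (2*I)/(6 + I) = 2*I/(6 + I))
o(q) = 93 (o(q) = -3*(-31) = 93)
1/(o(14 - 1*3) + Y(-12)) = 1/(93 + 2*(-12)/(6 - 12)) = 1/(93 + 2*(-12)/(-6)) = 1/(93 + 2*(-12)*(-⅙)) = 1/(93 + 4) = 1/97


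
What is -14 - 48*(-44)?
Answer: 2098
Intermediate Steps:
-14 - 48*(-44) = -14 + 2112 = 2098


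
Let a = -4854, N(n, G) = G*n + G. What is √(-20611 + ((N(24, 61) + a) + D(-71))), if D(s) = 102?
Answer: I*√23838 ≈ 154.4*I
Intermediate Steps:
N(n, G) = G + G*n
√(-20611 + ((N(24, 61) + a) + D(-71))) = √(-20611 + ((61*(1 + 24) - 4854) + 102)) = √(-20611 + ((61*25 - 4854) + 102)) = √(-20611 + ((1525 - 4854) + 102)) = √(-20611 + (-3329 + 102)) = √(-20611 - 3227) = √(-23838) = I*√23838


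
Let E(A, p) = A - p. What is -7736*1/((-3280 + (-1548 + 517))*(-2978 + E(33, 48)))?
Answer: -7736/12902823 ≈ -0.00059956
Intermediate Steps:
-7736*1/((-3280 + (-1548 + 517))*(-2978 + E(33, 48))) = -7736*1/((-3280 + (-1548 + 517))*(-2978 + (33 - 1*48))) = -7736*1/((-3280 - 1031)*(-2978 + (33 - 48))) = -7736*(-1/(4311*(-2978 - 15))) = -7736/((-2993*(-4311))) = -7736/12902823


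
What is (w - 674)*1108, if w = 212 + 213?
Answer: -275892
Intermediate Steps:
w = 425
(w - 674)*1108 = (425 - 674)*1108 = -249*1108 = -275892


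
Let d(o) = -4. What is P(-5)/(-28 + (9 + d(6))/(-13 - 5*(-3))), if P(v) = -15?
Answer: 10/17 ≈ 0.58823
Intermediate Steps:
P(-5)/(-28 + (9 + d(6))/(-13 - 5*(-3))) = -15/(-28 + (9 - 4)/(-13 - 5*(-3))) = -15/(-28 + 5/(-13 + 15)) = -15/(-28 + 5/2) = -15/(-51/2) = -2/51*(-15) = 10/17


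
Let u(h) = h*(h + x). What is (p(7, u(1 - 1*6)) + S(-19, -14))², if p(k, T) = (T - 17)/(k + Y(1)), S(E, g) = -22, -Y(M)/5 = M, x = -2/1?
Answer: 169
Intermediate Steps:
x = -2 (x = -2*1 = -2)
Y(M) = -5*M
u(h) = h*(-2 + h) (u(h) = h*(h - 2) = h*(-2 + h))
p(k, T) = (-17 + T)/(-5 + k) (p(k, T) = (T - 17)/(k - 5*1) = (-17 + T)/(k - 5) = (-17 + T)/(-5 + k))
(p(7, u(1 - 1*6)) + S(-19, -14))² = ((-17 + (1 - 1*6)*(-2 + (1 - 1*6)))/(-5 + 7) - 22)² = ((-17 + (1 - 6)*(-2 + (1 - 6)))/2 - 22)² = ((-17 - 5*(-2 - 5))/2 - 22)² = ((-17 - 5*(-7))/2 - 22)² = ((-17 + 35)/2 - 22)² = ((½)*18 - 22)² = (9 - 22)² = (-13)² = 169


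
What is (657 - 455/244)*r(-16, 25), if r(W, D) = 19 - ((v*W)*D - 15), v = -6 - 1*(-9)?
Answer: 98629301/122 ≈ 8.0844e+5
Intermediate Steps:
v = 3 (v = -6 + 9 = 3)
r(W, D) = 34 - 3*D*W (r(W, D) = 19 - ((3*W)*D - 15) = 19 - (3*D*W - 15) = 19 - (-15 + 3*D*W) = 19 + (15 - 3*D*W) = 34 - 3*D*W)
(657 - 455/244)*r(-16, 25) = (657 - 455/244)*(34 - 3*25*(-16)) = (657 - 455*1/244)*(34 + 1200) = (657 - 455/244)*1234 = (159853/244)*1234 = 98629301/122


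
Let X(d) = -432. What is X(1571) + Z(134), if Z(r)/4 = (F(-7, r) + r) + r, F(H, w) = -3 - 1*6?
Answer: 604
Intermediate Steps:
F(H, w) = -9 (F(H, w) = -3 - 6 = -9)
Z(r) = -36 + 8*r (Z(r) = 4*((-9 + r) + r) = 4*(-9 + 2*r) = -36 + 8*r)
X(1571) + Z(134) = -432 + (-36 + 8*134) = -432 + (-36 + 1072) = -432 + 1036 = 604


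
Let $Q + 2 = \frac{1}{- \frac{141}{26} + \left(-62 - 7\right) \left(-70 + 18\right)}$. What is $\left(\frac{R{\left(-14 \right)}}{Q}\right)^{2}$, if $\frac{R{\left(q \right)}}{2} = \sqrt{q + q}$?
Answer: $- \frac{60734545263}{2168485489} \approx -28.008$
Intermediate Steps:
$R{\left(q \right)} = 2 \sqrt{2} \sqrt{q}$ ($R{\left(q \right)} = 2 \sqrt{q + q} = 2 \sqrt{2 q} = 2 \sqrt{2} \sqrt{q}$)
$Q = - \frac{186268}{93147}$ ($Q = -2 + \frac{1}{- \frac{141}{26} + \left(-62 - 7\right) \left(-70 + 18\right)} = -2 + \frac{1}{\left(-141\right) \frac{1}{26} - -3588} = -2 + \frac{1}{- \frac{141}{26} + 3588} = -2 + \frac{1}{\frac{93147}{26}} = -2 + \frac{26}{93147} = - \frac{186268}{93147} \approx -1.9997$)
$\left(\frac{R{\left(-14 \right)}}{Q}\right)^{2} = \left(\frac{2 \sqrt{2} \sqrt{-14}}{- \frac{186268}{93147}}\right)^{2} = \left(2 \sqrt{2} i \sqrt{14} \left(- \frac{93147}{186268}\right)\right)^{2} = \left(4 i \sqrt{7} \left(- \frac{93147}{186268}\right)\right)^{2} = \left(- \frac{93147 i \sqrt{7}}{46567}\right)^{2} = - \frac{60734545263}{2168485489}$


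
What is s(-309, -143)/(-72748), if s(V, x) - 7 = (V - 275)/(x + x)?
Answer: -1293/10402964 ≈ -0.00012429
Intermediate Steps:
s(V, x) = 7 + (-275 + V)/(2*x) (s(V, x) = 7 + (V - 275)/(x + x) = 7 + (-275 + V)/((2*x)) = 7 + (-275 + V)*(1/(2*x)) = 7 + (-275 + V)/(2*x))
s(-309, -143)/(-72748) = ((½)*(-275 - 309 + 14*(-143))/(-143))/(-72748) = ((½)*(-1/143)*(-275 - 309 - 2002))*(-1/72748) = ((½)*(-1/143)*(-2586))*(-1/72748) = (1293/143)*(-1/72748) = -1293/10402964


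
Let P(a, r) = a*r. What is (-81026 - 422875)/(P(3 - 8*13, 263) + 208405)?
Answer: -167967/60614 ≈ -2.7711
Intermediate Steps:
(-81026 - 422875)/(P(3 - 8*13, 263) + 208405) = (-81026 - 422875)/((3 - 8*13)*263 + 208405) = -503901/((3 - 104)*263 + 208405) = -503901/(-101*263 + 208405) = -503901/(-26563 + 208405) = -503901/181842 = -503901*1/181842 = -167967/60614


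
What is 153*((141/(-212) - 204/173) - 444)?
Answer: -2501823105/36676 ≈ -68214.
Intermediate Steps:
153*((141/(-212) - 204/173) - 444) = 153*((141*(-1/212) - 204*1/173) - 444) = 153*((-141/212 - 204/173) - 444) = 153*(-67641/36676 - 444) = 153*(-16351785/36676) = -2501823105/36676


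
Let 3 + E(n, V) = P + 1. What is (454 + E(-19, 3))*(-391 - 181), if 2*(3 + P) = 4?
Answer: -257972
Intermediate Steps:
P = -1 (P = -3 + (½)*4 = -3 + 2 = -1)
E(n, V) = -3 (E(n, V) = -3 + (-1 + 1) = -3 + 0 = -3)
(454 + E(-19, 3))*(-391 - 181) = (454 - 3)*(-391 - 181) = 451*(-572) = -257972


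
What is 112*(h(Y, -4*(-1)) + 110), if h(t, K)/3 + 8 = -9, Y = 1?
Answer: 6608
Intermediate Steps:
h(t, K) = -51 (h(t, K) = -24 + 3*(-9) = -24 - 27 = -51)
112*(h(Y, -4*(-1)) + 110) = 112*(-51 + 110) = 112*59 = 6608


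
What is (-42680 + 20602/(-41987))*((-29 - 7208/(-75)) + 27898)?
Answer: -3758564368780846/3149025 ≈ -1.1936e+9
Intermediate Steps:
(-42680 + 20602/(-41987))*((-29 - 7208/(-75)) + 27898) = (-42680 + 20602*(-1/41987))*((-29 - 7208*(-1)/75) + 27898) = (-42680 - 20602/41987)*((-29 - 68*(-106/75)) + 27898) = -1792025762*((-29 + 7208/75) + 27898)/41987 = -1792025762*(5033/75 + 27898)/41987 = -1792025762/41987*2097383/75 = -3758564368780846/3149025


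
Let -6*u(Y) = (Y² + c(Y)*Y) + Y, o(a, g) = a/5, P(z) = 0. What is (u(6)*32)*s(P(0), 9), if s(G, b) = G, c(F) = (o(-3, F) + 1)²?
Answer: 0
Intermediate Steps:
o(a, g) = a/5 (o(a, g) = a*(⅕) = a/5)
c(F) = 4/25 (c(F) = ((⅕)*(-3) + 1)² = (-⅗ + 1)² = (⅖)² = 4/25)
u(Y) = -29*Y/150 - Y²/6 (u(Y) = -((Y² + 4*Y/25) + Y)/6 = -(Y² + 29*Y/25)/6 = -29*Y/150 - Y²/6)
(u(6)*32)*s(P(0), 9) = (-1/150*6*(29 + 25*6)*32)*0 = (-1/150*6*(29 + 150)*32)*0 = (-1/150*6*179*32)*0 = -179/25*32*0 = -5728/25*0 = 0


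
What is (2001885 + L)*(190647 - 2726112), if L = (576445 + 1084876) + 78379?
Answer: -9486657812025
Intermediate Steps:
L = 1739700 (L = 1661321 + 78379 = 1739700)
(2001885 + L)*(190647 - 2726112) = (2001885 + 1739700)*(190647 - 2726112) = 3741585*(-2535465) = -9486657812025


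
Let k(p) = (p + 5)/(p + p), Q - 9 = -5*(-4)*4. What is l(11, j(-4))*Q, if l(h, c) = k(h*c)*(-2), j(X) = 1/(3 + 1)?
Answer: -2759/11 ≈ -250.82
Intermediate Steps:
Q = 89 (Q = 9 - 5*(-4)*4 = 9 + 20*4 = 9 + 80 = 89)
k(p) = (5 + p)/(2*p) (k(p) = (5 + p)/((2*p)) = (5 + p)*(1/(2*p)) = (5 + p)/(2*p))
j(X) = 1/4
l(h, c) = -(5 + c*h)/(c*h) (l(h, c) = ((5 + h*c)/(2*((h*c))))*(-2) = ((5 + c*h)/(2*((c*h))))*(-2) = ((1/(c*h))*(5 + c*h)/2)*(-2) = ((5 + c*h)/(2*c*h))*(-2) = -(5 + c*h)/(c*h))
l(11, j(-4))*Q = (-1 - 5/(1/4*11))*89 = (-1 - 5*4*1/11)*89 = (-1 - 20/11)*89 = -31/11*89 = -2759/11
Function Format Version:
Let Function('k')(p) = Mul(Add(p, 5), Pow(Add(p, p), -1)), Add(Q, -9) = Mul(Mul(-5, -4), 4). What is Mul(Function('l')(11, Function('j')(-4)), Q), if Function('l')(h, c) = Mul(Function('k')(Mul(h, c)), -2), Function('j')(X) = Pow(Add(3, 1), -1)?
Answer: Rational(-2759, 11) ≈ -250.82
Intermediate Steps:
Q = 89 (Q = Add(9, Mul(Mul(-5, -4), 4)) = Add(9, Mul(20, 4)) = Add(9, 80) = 89)
Function('k')(p) = Mul(Rational(1, 2), Pow(p, -1), Add(5, p)) (Function('k')(p) = Mul(Add(5, p), Pow(Mul(2, p), -1)) = Mul(Add(5, p), Mul(Rational(1, 2), Pow(p, -1))) = Mul(Rational(1, 2), Pow(p, -1), Add(5, p)))
Function('j')(X) = Rational(1, 4) (Function('j')(X) = Pow(4, -1) = Rational(1, 4))
Function('l')(h, c) = Mul(-1, Pow(c, -1), Pow(h, -1), Add(5, Mul(c, h))) (Function('l')(h, c) = Mul(Mul(Rational(1, 2), Pow(Mul(h, c), -1), Add(5, Mul(h, c))), -2) = Mul(Mul(Rational(1, 2), Pow(Mul(c, h), -1), Add(5, Mul(c, h))), -2) = Mul(Mul(Rational(1, 2), Mul(Pow(c, -1), Pow(h, -1)), Add(5, Mul(c, h))), -2) = Mul(Mul(Rational(1, 2), Pow(c, -1), Pow(h, -1), Add(5, Mul(c, h))), -2) = Mul(-1, Pow(c, -1), Pow(h, -1), Add(5, Mul(c, h))))
Mul(Function('l')(11, Function('j')(-4)), Q) = Mul(Add(-1, Mul(-5, Pow(Rational(1, 4), -1), Pow(11, -1))), 89) = Mul(Add(-1, Mul(-5, 4, Rational(1, 11))), 89) = Mul(Add(-1, Rational(-20, 11)), 89) = Mul(Rational(-31, 11), 89) = Rational(-2759, 11)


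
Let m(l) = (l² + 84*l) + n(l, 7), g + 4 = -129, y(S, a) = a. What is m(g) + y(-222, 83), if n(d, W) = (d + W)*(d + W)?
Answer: 22476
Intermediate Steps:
n(d, W) = (W + d)² (n(d, W) = (W + d)*(W + d) = (W + d)²)
g = -133 (g = -4 - 129 = -133)
m(l) = l² + (7 + l)² + 84*l (m(l) = (l² + 84*l) + (7 + l)² = l² + (7 + l)² + 84*l)
m(g) + y(-222, 83) = (49 + 2*(-133)² + 98*(-133)) + 83 = (49 + 2*17689 - 13034) + 83 = (49 + 35378 - 13034) + 83 = 22393 + 83 = 22476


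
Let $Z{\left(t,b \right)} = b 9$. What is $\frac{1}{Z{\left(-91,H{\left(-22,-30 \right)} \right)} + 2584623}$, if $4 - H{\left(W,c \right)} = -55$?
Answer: $\frac{1}{2585154} \approx 3.8682 \cdot 10^{-7}$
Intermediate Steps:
$H{\left(W,c \right)} = 59$ ($H{\left(W,c \right)} = 4 - -55 = 4 + 55 = 59$)
$Z{\left(t,b \right)} = 9 b$
$\frac{1}{Z{\left(-91,H{\left(-22,-30 \right)} \right)} + 2584623} = \frac{1}{9 \cdot 59 + 2584623} = \frac{1}{531 + 2584623} = \frac{1}{2585154}$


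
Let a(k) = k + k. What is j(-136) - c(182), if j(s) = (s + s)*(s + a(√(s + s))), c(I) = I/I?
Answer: 36991 - 2176*I*√17 ≈ 36991.0 - 8971.9*I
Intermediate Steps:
a(k) = 2*k
c(I) = 1
j(s) = 2*s*(s + 2*√2*√s) (j(s) = (s + s)*(s + 2*√(s + s)) = (2*s)*(s + 2*√(2*s)) = (2*s)*(s + 2*(√2*√s)) = (2*s)*(s + 2*√2*√s) = 2*s*(s + 2*√2*√s))
j(-136) - c(182) = 2*(-136)*(-136 + 2*√2*√(-136)) - 1*1 = 2*(-136)*(-136 + 2*√2*(2*I*√34)) - 1 = 2*(-136)*(-136 + 8*I*√17) - 1 = (36992 - 2176*I*√17) - 1 = 36991 - 2176*I*√17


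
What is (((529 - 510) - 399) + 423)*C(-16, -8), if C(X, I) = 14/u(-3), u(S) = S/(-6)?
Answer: 1204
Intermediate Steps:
u(S) = -S/6 (u(S) = S*(-⅙) = -S/6)
C(X, I) = 28 (C(X, I) = 14/((-⅙*(-3))) = 14/(½) = 14*2 = 28)
(((529 - 510) - 399) + 423)*C(-16, -8) = (((529 - 510) - 399) + 423)*28 = ((19 - 399) + 423)*28 = (-380 + 423)*28 = 43*28 = 1204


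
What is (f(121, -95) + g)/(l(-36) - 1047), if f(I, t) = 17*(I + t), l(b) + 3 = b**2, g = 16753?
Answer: 17195/246 ≈ 69.898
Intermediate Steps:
l(b) = -3 + b**2
f(I, t) = 17*I + 17*t
(f(121, -95) + g)/(l(-36) - 1047) = ((17*121 + 17*(-95)) + 16753)/((-3 + (-36)**2) - 1047) = ((2057 - 1615) + 16753)/((-3 + 1296) - 1047) = (442 + 16753)/(1293 - 1047) = 17195/246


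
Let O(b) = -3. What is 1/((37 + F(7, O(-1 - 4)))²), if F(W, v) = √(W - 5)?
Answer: (37 + √2)⁻² ≈ 0.00067767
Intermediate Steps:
F(W, v) = √(-5 + W)
1/((37 + F(7, O(-1 - 4)))²) = 1/((37 + √(-5 + 7))²) = 1/((37 + √2)²) = (37 + √2)⁻²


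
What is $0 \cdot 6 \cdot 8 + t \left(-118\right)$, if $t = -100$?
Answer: $11800$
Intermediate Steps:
$0 \cdot 6 \cdot 8 + t \left(-118\right) = 0 \cdot 6 \cdot 8 - -11800 = 0 \cdot 8 + 11800 = 0 + 11800 = 11800$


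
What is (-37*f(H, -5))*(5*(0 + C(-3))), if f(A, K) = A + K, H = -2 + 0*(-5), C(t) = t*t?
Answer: 11655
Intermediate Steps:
C(t) = t²
H = -2 (H = -2 + 0 = -2)
(-37*f(H, -5))*(5*(0 + C(-3))) = (-37*(-2 - 5))*(5*(0 + (-3)²)) = (-37*(-7))*(5*(0 + 9)) = 259*(5*9) = 259*45 = 11655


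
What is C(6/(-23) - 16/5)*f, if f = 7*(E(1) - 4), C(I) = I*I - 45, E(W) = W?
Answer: 9171141/13225 ≈ 693.47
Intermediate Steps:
C(I) = -45 + I² (C(I) = I² - 45 = -45 + I²)
f = -21 (f = 7*(1 - 4) = 7*(-3) = -21)
C(6/(-23) - 16/5)*f = (-45 + (6/(-23) - 16/5)²)*(-21) = (-45 + (6*(-1/23) - 16*⅕)²)*(-21) = (-45 + (-6/23 - 16/5)²)*(-21) = (-45 + (-398/115)²)*(-21) = (-45 + 158404/13225)*(-21) = -436721/13225*(-21) = 9171141/13225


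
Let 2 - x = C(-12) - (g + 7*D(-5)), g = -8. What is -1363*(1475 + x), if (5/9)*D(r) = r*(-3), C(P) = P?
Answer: -2276210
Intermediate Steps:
D(r) = -27*r/5 (D(r) = 9*(r*(-3))/5 = 9*(-3*r)/5 = -27*r/5)
x = 195 (x = 2 - (-12 - (-8 + 7*(-27/5*(-5)))) = 2 - (-12 - (-8 + 7*27)) = 2 - (-12 - (-8 + 189)) = 2 - (-12 - 1*181) = 2 - (-12 - 181) = 2 - 1*(-193) = 2 + 193 = 195)
-1363*(1475 + x) = -1363*(1475 + 195) = -1363*1670 = -2276210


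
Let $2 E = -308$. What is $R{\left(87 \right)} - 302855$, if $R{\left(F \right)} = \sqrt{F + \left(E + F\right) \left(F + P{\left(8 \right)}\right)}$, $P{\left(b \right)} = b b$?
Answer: $-302855 + i \sqrt{10030} \approx -3.0286 \cdot 10^{5} + 100.15 i$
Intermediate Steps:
$P{\left(b \right)} = b^{2}$
$E = -154$ ($E = \frac{1}{2} \left(-308\right) = -154$)
$R{\left(F \right)} = \sqrt{F + \left(-154 + F\right) \left(64 + F\right)}$ ($R{\left(F \right)} = \sqrt{F + \left(-154 + F\right) \left(F + 8^{2}\right)} = \sqrt{F + \left(-154 + F\right) \left(F + 64\right)} = \sqrt{F + \left(-154 + F\right) \left(64 + F\right)}$)
$R{\left(87 \right)} - 302855 = \sqrt{-9856 + 87^{2} - 7743} - 302855 = \sqrt{-9856 + 7569 - 7743} - 302855 = \sqrt{-10030} - 302855 = i \sqrt{10030} - 302855 = -302855 + i \sqrt{10030}$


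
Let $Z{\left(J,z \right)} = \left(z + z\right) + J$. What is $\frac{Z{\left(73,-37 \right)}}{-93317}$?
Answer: $\frac{1}{93317} \approx 1.0716 \cdot 10^{-5}$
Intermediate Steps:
$Z{\left(J,z \right)} = J + 2 z$ ($Z{\left(J,z \right)} = 2 z + J = J + 2 z$)
$\frac{Z{\left(73,-37 \right)}}{-93317} = \frac{73 + 2 \left(-37\right)}{-93317} = \left(73 - 74\right) \left(- \frac{1}{93317}\right) = \left(-1\right) \left(- \frac{1}{93317}\right) = \frac{1}{93317}$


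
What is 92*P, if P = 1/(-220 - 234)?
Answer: -46/227 ≈ -0.20264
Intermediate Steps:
P = -1/454 (P = 1/(-454) = -1/454 ≈ -0.0022026)
92*P = 92*(-1/454) = -46/227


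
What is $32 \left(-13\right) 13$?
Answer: $-5408$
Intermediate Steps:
$32 \left(-13\right) 13 = \left(-416\right) 13 = -5408$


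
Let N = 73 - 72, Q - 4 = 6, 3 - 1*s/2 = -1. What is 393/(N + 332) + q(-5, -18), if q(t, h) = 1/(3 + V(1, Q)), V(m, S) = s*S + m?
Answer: 1235/1036 ≈ 1.1921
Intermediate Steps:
s = 8 (s = 6 - 2*(-1) = 6 + 2 = 8)
Q = 10 (Q = 4 + 6 = 10)
V(m, S) = m + 8*S (V(m, S) = 8*S + m = m + 8*S)
q(t, h) = 1/84 (q(t, h) = 1/(3 + (1 + 8*10)) = 1/(3 + (1 + 80)) = 1/(3 + 81) = 1/84)
N = 1
393/(N + 332) + q(-5, -18) = 393/(1 + 332) + 1/84 = 393/333 + 1/84 = 393*(1/333) + 1/84 = 131/111 + 1/84 = 1235/1036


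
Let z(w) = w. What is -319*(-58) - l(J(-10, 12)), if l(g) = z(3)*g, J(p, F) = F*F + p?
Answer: 18100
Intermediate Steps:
J(p, F) = p + F² (J(p, F) = F² + p = p + F²)
l(g) = 3*g
-319*(-58) - l(J(-10, 12)) = -319*(-58) - 3*(-10 + 12²) = 18502 - 3*(-10 + 144) = 18502 - 3*134 = 18502 - 1*402 = 18502 - 402 = 18100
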